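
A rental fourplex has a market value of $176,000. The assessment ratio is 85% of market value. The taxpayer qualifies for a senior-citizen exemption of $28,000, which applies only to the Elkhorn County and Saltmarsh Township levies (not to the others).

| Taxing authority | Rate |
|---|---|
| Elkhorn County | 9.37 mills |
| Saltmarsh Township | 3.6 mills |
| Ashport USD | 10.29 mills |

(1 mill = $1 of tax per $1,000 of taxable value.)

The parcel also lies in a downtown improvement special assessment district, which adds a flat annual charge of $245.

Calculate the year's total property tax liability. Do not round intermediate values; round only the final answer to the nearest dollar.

Assessed value = $176,000 × 0.85 = $149,600
Elkhorn County: ($149,600 − $28,000) × 0.00937 = $121,600 × 0.00937 = $1,139.392
Saltmarsh Township: ($149,600 − $28,000) × 0.0036 = $121,600 × 0.0036 = $437.76
Ashport USD: $149,600 × 0.01029 = $1,539.384
Levies subtotal = $3,116.536
Total = $3,116.536 + $245 = $3,361.536

$3,362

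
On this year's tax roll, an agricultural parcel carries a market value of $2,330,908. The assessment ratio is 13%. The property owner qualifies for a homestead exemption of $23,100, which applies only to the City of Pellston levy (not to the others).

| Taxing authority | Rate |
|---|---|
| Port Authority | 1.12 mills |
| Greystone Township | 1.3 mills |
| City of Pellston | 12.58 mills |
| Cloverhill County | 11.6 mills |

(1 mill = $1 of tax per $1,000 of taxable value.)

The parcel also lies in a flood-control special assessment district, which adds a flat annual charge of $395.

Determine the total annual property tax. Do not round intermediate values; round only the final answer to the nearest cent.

$8,164.68

Assessed value = $2,330,908 × 0.13 = $303,018.04
Port Authority: $303,018.04 × 0.00112 = $339.3802048
Greystone Township: $303,018.04 × 0.0013 = $393.923452
City of Pellston: ($303,018.04 − $23,100) × 0.01258 = $279,918.04 × 0.01258 = $3,521.3689432
Cloverhill County: $303,018.04 × 0.0116 = $3,515.009264
Levies subtotal = $7,769.681864
Total = $7,769.681864 + $395 = $8,164.681864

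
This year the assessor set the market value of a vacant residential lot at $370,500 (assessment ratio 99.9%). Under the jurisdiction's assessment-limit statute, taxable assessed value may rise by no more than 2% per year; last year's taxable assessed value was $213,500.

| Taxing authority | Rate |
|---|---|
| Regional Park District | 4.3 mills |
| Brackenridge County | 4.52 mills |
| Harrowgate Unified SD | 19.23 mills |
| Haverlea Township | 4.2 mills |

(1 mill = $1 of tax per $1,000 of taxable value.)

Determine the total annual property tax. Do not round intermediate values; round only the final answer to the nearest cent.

Uncapped assessed value = $370,500 × 0.999 = $370,129.5
Cap limit = $213,500 × 1.02 = $217,770
Taxable assessed value = min($370,129.5, $217,770) = $217,770 (cap binds)
Regional Park District: $217,770 × 0.0043 = $936.411
Brackenridge County: $217,770 × 0.00452 = $984.3204
Harrowgate Unified SD: $217,770 × 0.01923 = $4,187.7171
Haverlea Township: $217,770 × 0.0042 = $914.634
Total = $7,023.0825

$7,023.08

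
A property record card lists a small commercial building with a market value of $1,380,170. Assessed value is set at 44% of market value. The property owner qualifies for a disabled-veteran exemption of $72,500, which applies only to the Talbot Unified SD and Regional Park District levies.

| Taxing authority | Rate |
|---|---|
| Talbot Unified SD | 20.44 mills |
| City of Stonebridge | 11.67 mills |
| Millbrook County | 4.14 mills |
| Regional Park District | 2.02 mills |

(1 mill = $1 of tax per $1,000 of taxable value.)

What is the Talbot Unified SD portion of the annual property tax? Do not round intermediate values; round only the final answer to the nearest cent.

Assessed value = $1,380,170 × 0.44 = $607,274.8
Talbot Unified SD taxable value = $607,274.8 − $72,500 = $534,774.8
Talbot Unified SD levy = $534,774.8 × 0.02044 = $10,930.796912

$10,930.80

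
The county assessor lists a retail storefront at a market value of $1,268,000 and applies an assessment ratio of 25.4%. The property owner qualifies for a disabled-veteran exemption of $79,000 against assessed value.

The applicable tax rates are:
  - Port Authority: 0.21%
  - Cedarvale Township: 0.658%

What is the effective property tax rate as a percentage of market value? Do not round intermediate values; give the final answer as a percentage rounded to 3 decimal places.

0.166%

Assessed value = $1,268,000 × 0.254 = $322,072
Taxable value = $322,072 − $79,000 = $243,072
Port Authority: $243,072 × 0.0021 = $510.4512
Cedarvale Township: $243,072 × 0.00658 = $1,599.41376
Total tax = $2,109.86496
Effective rate = $2,109.86496 ÷ $1,268,000 = 0.166% of market value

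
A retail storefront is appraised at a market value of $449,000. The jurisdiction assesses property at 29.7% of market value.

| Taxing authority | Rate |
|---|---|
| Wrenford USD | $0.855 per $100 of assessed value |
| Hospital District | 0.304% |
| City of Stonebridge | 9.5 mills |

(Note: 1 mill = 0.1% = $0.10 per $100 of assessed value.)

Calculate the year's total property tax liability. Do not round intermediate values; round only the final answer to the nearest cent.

$2,812.41

Assessed value = $449,000 × 0.297 = $133,353
Wrenford USD: $133,353 × 0.00855 = $1,140.16815
Hospital District: $133,353 × 0.00304 = $405.39312
City of Stonebridge: $133,353 × 0.0095 = $1,266.8535
Total = $2,812.41477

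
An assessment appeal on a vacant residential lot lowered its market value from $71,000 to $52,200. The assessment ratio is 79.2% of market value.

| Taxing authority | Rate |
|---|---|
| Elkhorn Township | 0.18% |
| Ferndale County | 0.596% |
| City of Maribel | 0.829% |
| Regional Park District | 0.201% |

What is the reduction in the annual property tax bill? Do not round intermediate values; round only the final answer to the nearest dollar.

Old assessed value = $71,000 × 0.792 = $56,232
New assessed value = $52,200 × 0.792 = $41,342.4
Combined rate = 0.0018 + 0.00596 + 0.00829 + 0.00201 = 0.01806
Old tax = $56,232 × 0.01806 = $1,015.54992
New tax = $41,342.4 × 0.01806 = $746.643744
Reduction = $1,015.54992 − $746.643744 = $268.906176

$269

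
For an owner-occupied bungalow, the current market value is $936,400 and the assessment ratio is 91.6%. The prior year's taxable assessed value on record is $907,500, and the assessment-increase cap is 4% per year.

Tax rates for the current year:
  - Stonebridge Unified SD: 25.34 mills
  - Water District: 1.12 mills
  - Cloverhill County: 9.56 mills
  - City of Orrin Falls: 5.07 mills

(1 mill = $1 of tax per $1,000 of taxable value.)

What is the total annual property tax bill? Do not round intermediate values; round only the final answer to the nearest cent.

$35,244.64

Uncapped assessed value = $936,400 × 0.916 = $857,742.4
Cap limit = $907,500 × 1.04 = $943,800
Taxable assessed value = min($857,742.4, $943,800) = $857,742.4 (cap does not bind)
Stonebridge Unified SD: $857,742.4 × 0.02534 = $21,735.192416
Water District: $857,742.4 × 0.00112 = $960.671488
Cloverhill County: $857,742.4 × 0.00956 = $8,200.017344
City of Orrin Falls: $857,742.4 × 0.00507 = $4,348.753968
Total = $35,244.635216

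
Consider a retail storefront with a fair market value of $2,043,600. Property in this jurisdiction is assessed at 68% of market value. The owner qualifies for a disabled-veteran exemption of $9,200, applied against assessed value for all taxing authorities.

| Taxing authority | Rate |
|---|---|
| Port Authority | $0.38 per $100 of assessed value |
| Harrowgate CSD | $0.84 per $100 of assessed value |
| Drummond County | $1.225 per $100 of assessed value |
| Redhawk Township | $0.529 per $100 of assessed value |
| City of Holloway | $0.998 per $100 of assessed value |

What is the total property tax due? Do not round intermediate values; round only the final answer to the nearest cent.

Assessed value = $2,043,600 × 0.68 = $1,389,648
Taxable value = $1,389,648 − $9,200 = $1,380,448
Port Authority: $1,380,448 × 0.0038 = $5,245.7024
Harrowgate CSD: $1,380,448 × 0.0084 = $11,595.7632
Drummond County: $1,380,448 × 0.01225 = $16,910.488
Redhawk Township: $1,380,448 × 0.00529 = $7,302.56992
City of Holloway: $1,380,448 × 0.00998 = $13,776.87104
Total = $5,245.7024 + $11,595.7632 + $16,910.488 + $7,302.56992 + $13,776.87104 = $54,831.39456

$54,831.39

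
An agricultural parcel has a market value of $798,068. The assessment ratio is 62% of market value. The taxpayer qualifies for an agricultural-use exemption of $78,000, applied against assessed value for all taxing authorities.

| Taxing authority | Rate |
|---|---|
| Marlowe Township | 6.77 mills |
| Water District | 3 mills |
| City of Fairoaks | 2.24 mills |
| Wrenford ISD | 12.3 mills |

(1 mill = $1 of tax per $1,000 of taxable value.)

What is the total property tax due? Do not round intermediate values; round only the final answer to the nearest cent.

$10,132.46

Assessed value = $798,068 × 0.62 = $494,802.16
Taxable value = $494,802.16 − $78,000 = $416,802.16
Marlowe Township: $416,802.16 × 0.00677 = $2,821.7506232
Water District: $416,802.16 × 0.003 = $1,250.40648
City of Fairoaks: $416,802.16 × 0.00224 = $933.6368384
Wrenford ISD: $416,802.16 × 0.0123 = $5,126.666568
Total = $2,821.7506232 + $1,250.40648 + $933.6368384 + $5,126.666568 = $10,132.4605096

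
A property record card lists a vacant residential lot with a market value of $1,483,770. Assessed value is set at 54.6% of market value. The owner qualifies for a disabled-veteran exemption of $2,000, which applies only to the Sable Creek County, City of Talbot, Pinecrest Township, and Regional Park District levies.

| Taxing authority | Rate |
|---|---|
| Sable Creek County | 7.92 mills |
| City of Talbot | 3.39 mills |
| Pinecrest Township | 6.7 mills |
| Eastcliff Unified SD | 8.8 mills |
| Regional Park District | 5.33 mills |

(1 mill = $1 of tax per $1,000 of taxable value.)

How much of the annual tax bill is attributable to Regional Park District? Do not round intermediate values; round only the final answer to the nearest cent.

$4,307.38

Assessed value = $1,483,770 × 0.546 = $810,138.42
Regional Park District taxable value = $810,138.42 − $2,000 = $808,138.42
Regional Park District levy = $808,138.42 × 0.00533 = $4,307.3777786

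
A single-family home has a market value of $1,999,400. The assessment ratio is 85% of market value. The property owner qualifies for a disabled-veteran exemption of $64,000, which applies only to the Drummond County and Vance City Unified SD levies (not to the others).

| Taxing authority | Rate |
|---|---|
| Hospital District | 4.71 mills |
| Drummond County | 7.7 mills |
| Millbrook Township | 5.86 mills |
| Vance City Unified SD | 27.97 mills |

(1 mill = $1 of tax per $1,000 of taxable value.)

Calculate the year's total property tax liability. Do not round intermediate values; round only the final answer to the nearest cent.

Assessed value = $1,999,400 × 0.85 = $1,699,490
Hospital District: $1,699,490 × 0.00471 = $8,004.5979
Drummond County: ($1,699,490 − $64,000) × 0.0077 = $1,635,490 × 0.0077 = $12,593.273
Millbrook Township: $1,699,490 × 0.00586 = $9,959.0114
Vance City Unified SD: ($1,699,490 − $64,000) × 0.02797 = $1,635,490 × 0.02797 = $45,744.6553
Total = $76,301.5376

$76,301.54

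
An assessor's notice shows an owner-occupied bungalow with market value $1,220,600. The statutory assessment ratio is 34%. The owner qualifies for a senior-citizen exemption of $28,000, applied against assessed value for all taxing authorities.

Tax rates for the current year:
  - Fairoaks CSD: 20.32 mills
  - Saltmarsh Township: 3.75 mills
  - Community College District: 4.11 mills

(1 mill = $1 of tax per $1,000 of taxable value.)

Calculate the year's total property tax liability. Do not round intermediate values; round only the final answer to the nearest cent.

$10,905.77

Assessed value = $1,220,600 × 0.34 = $415,004
Taxable value = $415,004 − $28,000 = $387,004
Fairoaks CSD: $387,004 × 0.02032 = $7,863.92128
Saltmarsh Township: $387,004 × 0.00375 = $1,451.265
Community College District: $387,004 × 0.00411 = $1,590.58644
Total = $7,863.92128 + $1,451.265 + $1,590.58644 = $10,905.77272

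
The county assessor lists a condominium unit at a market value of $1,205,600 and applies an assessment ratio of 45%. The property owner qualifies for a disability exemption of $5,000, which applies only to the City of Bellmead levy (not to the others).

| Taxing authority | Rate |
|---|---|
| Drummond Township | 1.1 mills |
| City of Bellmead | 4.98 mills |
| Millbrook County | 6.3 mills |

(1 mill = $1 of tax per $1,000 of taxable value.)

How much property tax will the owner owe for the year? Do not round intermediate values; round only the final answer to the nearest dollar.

$6,691

Assessed value = $1,205,600 × 0.45 = $542,520
Drummond Township: $542,520 × 0.0011 = $596.772
City of Bellmead: ($542,520 − $5,000) × 0.00498 = $537,520 × 0.00498 = $2,676.8496
Millbrook County: $542,520 × 0.0063 = $3,417.876
Total = $6,691.4976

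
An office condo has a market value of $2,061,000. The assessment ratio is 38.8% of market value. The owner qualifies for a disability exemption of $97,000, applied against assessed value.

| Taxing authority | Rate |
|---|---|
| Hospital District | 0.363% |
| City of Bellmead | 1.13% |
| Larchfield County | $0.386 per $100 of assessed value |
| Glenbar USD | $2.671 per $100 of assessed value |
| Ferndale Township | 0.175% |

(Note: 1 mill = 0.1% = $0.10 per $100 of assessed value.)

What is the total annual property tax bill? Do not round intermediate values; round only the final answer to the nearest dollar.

Assessed value = $2,061,000 × 0.388 = $799,668
Taxable value = $799,668 − $97,000 = $702,668
Hospital District: $702,668 × 0.00363 = $2,550.68484
City of Bellmead: $702,668 × 0.0113 = $7,940.1484
Larchfield County: $702,668 × 0.00386 = $2,712.29848
Glenbar USD: $702,668 × 0.02671 = $18,768.26228
Ferndale Township: $702,668 × 0.00175 = $1,229.669
Total = $33,201.063

$33,201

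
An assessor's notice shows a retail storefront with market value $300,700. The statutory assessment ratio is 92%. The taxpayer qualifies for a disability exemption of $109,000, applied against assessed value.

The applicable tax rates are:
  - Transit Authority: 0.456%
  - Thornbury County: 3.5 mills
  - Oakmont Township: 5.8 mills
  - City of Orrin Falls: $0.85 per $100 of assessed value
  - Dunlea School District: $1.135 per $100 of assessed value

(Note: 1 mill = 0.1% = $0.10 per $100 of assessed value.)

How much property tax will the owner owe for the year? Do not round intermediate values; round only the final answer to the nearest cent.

$5,651.28

Assessed value = $300,700 × 0.92 = $276,644
Taxable value = $276,644 − $109,000 = $167,644
Transit Authority: $167,644 × 0.00456 = $764.45664
Thornbury County: $167,644 × 0.0035 = $586.754
Oakmont Township: $167,644 × 0.0058 = $972.3352
City of Orrin Falls: $167,644 × 0.0085 = $1,424.974
Dunlea School District: $167,644 × 0.01135 = $1,902.7594
Total = $5,651.27924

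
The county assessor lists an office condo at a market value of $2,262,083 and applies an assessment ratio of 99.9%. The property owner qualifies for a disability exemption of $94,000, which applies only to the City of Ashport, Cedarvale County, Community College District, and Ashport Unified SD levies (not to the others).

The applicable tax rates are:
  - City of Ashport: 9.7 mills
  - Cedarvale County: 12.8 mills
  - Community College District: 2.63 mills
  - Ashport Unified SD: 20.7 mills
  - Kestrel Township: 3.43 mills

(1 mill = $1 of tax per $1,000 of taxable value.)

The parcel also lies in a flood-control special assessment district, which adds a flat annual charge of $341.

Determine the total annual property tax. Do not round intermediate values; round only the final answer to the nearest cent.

$107,351.76

Assessed value = $2,262,083 × 0.999 = $2,259,820.917
City of Ashport: ($2,259,820.917 − $94,000) × 0.0097 = $2,165,820.917 × 0.0097 = $21,008.4628949
Cedarvale County: ($2,259,820.917 − $94,000) × 0.0128 = $2,165,820.917 × 0.0128 = $27,722.5077376
Community College District: ($2,259,820.917 − $94,000) × 0.00263 = $2,165,820.917 × 0.00263 = $5,696.10901171
Ashport Unified SD: ($2,259,820.917 − $94,000) × 0.0207 = $2,165,820.917 × 0.0207 = $44,832.4929819
Kestrel Township: $2,259,820.917 × 0.00343 = $7,751.18574531
Levies subtotal = $107,010.75837142
Total = $107,010.75837142 + $341 = $107,351.75837142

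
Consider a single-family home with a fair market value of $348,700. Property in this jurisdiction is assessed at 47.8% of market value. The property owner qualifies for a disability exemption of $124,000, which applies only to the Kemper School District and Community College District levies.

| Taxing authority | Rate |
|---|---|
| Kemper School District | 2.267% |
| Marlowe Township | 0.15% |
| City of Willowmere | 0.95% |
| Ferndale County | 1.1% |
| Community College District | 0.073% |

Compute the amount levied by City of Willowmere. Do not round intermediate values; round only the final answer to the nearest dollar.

$1,583

Assessed value = $348,700 × 0.478 = $166,678.6
City of Willowmere taxable value = $166,678.6 (exemption does not apply)
City of Willowmere levy = $166,678.6 × 0.0095 = $1,583.4467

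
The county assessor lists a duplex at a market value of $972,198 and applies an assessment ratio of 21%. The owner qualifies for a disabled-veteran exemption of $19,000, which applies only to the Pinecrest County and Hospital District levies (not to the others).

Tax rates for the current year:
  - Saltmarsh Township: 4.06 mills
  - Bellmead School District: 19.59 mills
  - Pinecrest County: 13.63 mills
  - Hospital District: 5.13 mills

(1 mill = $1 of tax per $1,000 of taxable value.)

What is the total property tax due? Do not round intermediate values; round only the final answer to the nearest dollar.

Assessed value = $972,198 × 0.21 = $204,161.58
Saltmarsh Township: $204,161.58 × 0.00406 = $828.8960148
Bellmead School District: $204,161.58 × 0.01959 = $3,999.5253522
Pinecrest County: ($204,161.58 − $19,000) × 0.01363 = $185,161.58 × 0.01363 = $2,523.7523354
Hospital District: ($204,161.58 − $19,000) × 0.00513 = $185,161.58 × 0.00513 = $949.8789054
Total = $8,302.0526078

$8,302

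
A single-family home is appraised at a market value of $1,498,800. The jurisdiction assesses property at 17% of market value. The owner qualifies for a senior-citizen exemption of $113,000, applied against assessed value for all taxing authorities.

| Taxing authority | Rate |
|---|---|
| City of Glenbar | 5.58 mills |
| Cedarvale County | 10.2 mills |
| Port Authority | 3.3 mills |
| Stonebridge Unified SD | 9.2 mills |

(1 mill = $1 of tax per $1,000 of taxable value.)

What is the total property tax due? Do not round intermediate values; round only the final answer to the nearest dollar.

$4,010

Assessed value = $1,498,800 × 0.17 = $254,796
Taxable value = $254,796 − $113,000 = $141,796
City of Glenbar: $141,796 × 0.00558 = $791.22168
Cedarvale County: $141,796 × 0.0102 = $1,446.3192
Port Authority: $141,796 × 0.0033 = $467.9268
Stonebridge Unified SD: $141,796 × 0.0092 = $1,304.5232
Total = $791.22168 + $1,446.3192 + $467.9268 + $1,304.5232 = $4,009.99088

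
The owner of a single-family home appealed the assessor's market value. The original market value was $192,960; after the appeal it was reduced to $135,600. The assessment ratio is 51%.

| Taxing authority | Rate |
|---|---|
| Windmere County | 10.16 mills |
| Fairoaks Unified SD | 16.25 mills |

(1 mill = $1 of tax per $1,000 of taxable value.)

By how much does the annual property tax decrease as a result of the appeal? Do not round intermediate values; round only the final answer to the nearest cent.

Old assessed value = $192,960 × 0.51 = $98,409.6
New assessed value = $135,600 × 0.51 = $69,156
Combined rate = 0.01016 + 0.01625 = 0.02641
Old tax = $98,409.6 × 0.02641 = $2,598.997536
New tax = $69,156 × 0.02641 = $1,826.40996
Reduction = $2,598.997536 − $1,826.40996 = $772.587576

$772.59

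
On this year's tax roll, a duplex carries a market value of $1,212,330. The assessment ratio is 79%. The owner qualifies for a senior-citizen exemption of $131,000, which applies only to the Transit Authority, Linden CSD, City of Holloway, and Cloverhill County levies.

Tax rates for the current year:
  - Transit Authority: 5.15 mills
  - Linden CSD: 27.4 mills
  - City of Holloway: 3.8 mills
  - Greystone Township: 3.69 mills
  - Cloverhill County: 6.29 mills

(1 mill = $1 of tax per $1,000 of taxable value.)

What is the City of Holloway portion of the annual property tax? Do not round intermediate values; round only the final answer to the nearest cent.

$3,141.61

Assessed value = $1,212,330 × 0.79 = $957,740.7
City of Holloway taxable value = $957,740.7 − $131,000 = $826,740.7
City of Holloway levy = $826,740.7 × 0.0038 = $3,141.61466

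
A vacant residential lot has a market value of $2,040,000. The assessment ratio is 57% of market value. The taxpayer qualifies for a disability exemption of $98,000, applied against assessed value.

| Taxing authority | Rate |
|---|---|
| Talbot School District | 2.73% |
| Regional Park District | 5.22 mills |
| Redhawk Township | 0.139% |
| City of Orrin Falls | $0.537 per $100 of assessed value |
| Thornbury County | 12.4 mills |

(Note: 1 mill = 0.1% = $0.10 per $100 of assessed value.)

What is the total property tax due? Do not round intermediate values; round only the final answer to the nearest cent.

$55,028.86

Assessed value = $2,040,000 × 0.57 = $1,162,800
Taxable value = $1,162,800 − $98,000 = $1,064,800
Talbot School District: $1,064,800 × 0.0273 = $29,069.04
Regional Park District: $1,064,800 × 0.00522 = $5,558.256
Redhawk Township: $1,064,800 × 0.00139 = $1,480.072
City of Orrin Falls: $1,064,800 × 0.00537 = $5,717.976
Thornbury County: $1,064,800 × 0.0124 = $13,203.52
Total = $55,028.864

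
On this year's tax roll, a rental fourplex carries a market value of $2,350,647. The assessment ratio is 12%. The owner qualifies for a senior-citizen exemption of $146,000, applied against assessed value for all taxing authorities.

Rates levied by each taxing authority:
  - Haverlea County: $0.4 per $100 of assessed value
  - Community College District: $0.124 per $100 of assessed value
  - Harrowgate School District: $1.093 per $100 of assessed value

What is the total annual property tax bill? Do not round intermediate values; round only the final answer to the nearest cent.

$2,200.38

Assessed value = $2,350,647 × 0.12 = $282,077.64
Taxable value = $282,077.64 − $146,000 = $136,077.64
Haverlea County: $136,077.64 × 0.004 = $544.31056
Community College District: $136,077.64 × 0.00124 = $168.7362736
Harrowgate School District: $136,077.64 × 0.01093 = $1,487.3286052
Total = $544.31056 + $168.7362736 + $1,487.3286052 = $2,200.3754388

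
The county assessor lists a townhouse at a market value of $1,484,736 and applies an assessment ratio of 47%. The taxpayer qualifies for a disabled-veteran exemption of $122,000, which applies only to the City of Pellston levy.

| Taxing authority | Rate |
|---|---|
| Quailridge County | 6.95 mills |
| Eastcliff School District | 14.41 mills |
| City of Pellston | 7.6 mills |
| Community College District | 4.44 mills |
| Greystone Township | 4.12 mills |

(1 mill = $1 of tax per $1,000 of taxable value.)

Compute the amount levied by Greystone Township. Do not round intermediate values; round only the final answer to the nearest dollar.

Assessed value = $1,484,736 × 0.47 = $697,825.92
Greystone Township taxable value = $697,825.92 (exemption does not apply)
Greystone Township levy = $697,825.92 × 0.00412 = $2,875.0427904

$2,875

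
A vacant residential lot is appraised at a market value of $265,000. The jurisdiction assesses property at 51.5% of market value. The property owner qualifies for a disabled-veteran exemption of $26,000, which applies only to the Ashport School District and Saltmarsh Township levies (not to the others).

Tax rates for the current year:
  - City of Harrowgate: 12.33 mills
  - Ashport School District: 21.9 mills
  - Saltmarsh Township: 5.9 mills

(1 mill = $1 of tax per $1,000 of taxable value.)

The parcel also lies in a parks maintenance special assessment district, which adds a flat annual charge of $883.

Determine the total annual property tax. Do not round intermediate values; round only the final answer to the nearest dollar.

$5,637

Assessed value = $265,000 × 0.515 = $136,475
City of Harrowgate: $136,475 × 0.01233 = $1,682.73675
Ashport School District: ($136,475 − $26,000) × 0.0219 = $110,475 × 0.0219 = $2,419.4025
Saltmarsh Township: ($136,475 − $26,000) × 0.0059 = $110,475 × 0.0059 = $651.8025
Levies subtotal = $4,753.94175
Total = $4,753.94175 + $883 = $5,636.94175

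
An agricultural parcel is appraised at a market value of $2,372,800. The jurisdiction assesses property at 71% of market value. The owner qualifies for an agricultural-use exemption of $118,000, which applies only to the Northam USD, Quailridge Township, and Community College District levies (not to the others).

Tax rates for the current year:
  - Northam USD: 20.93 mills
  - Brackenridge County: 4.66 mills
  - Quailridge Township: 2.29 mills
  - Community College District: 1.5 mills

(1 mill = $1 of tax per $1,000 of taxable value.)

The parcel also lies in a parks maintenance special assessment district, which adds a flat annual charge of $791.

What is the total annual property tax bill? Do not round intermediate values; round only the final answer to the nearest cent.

Assessed value = $2,372,800 × 0.71 = $1,684,688
Northam USD: ($1,684,688 − $118,000) × 0.02093 = $1,566,688 × 0.02093 = $32,790.77984
Brackenridge County: $1,684,688 × 0.00466 = $7,850.64608
Quailridge Township: ($1,684,688 − $118,000) × 0.00229 = $1,566,688 × 0.00229 = $3,587.71552
Community College District: ($1,684,688 − $118,000) × 0.0015 = $1,566,688 × 0.0015 = $2,350.032
Levies subtotal = $46,579.17344
Total = $46,579.17344 + $791 = $47,370.17344

$47,370.17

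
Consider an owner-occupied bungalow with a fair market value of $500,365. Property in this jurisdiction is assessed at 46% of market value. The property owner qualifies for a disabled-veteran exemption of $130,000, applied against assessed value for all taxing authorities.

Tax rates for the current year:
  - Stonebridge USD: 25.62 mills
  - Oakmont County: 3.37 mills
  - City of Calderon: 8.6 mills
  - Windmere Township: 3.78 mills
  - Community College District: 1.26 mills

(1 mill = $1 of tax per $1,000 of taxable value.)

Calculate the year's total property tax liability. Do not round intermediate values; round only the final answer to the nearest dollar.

Assessed value = $500,365 × 0.46 = $230,167.9
Taxable value = $230,167.9 − $130,000 = $100,167.9
Stonebridge USD: $100,167.9 × 0.02562 = $2,566.301598
Oakmont County: $100,167.9 × 0.00337 = $337.565823
City of Calderon: $100,167.9 × 0.0086 = $861.44394
Windmere Township: $100,167.9 × 0.00378 = $378.634662
Community College District: $100,167.9 × 0.00126 = $126.211554
Total = $2,566.301598 + $337.565823 + $861.44394 + $378.634662 + $126.211554 = $4,270.157577

$4,270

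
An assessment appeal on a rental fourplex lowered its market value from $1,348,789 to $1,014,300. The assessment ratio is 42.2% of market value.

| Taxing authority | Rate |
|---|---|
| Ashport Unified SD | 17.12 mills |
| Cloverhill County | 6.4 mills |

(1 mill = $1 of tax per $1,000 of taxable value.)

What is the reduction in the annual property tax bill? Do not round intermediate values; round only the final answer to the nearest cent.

Old assessed value = $1,348,789 × 0.422 = $569,188.958
New assessed value = $1,014,300 × 0.422 = $428,034.6
Combined rate = 0.01712 + 0.0064 = 0.02352
Old tax = $569,188.958 × 0.02352 = $13,387.32429216
New tax = $428,034.6 × 0.02352 = $10,067.373792
Reduction = $13,387.32429216 − $10,067.373792 = $3,319.95050016

$3,319.95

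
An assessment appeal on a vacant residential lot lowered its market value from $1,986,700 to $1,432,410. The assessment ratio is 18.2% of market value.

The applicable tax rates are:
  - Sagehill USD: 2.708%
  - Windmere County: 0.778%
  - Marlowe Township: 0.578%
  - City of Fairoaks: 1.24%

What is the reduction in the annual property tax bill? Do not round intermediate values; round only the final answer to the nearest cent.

Old assessed value = $1,986,700 × 0.182 = $361,579.4
New assessed value = $1,432,410 × 0.182 = $260,698.62
Combined rate = 0.02708 + 0.00778 + 0.00578 + 0.0124 = 0.05304
Old tax = $361,579.4 × 0.05304 = $19,178.171376
New tax = $260,698.62 × 0.05304 = $13,827.4548048
Reduction = $19,178.171376 − $13,827.4548048 = $5,350.7165712

$5,350.72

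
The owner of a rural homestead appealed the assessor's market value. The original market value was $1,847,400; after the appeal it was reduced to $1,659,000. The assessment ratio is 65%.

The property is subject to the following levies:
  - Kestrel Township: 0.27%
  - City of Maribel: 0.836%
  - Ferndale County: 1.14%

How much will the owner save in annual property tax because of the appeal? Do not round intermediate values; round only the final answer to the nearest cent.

Old assessed value = $1,847,400 × 0.65 = $1,200,810
New assessed value = $1,659,000 × 0.65 = $1,078,350
Combined rate = 0.0027 + 0.00836 + 0.0114 = 0.02246
Old tax = $1,200,810 × 0.02246 = $26,970.1926
New tax = $1,078,350 × 0.02246 = $24,219.741
Reduction = $26,970.1926 − $24,219.741 = $2,750.4516

$2,750.45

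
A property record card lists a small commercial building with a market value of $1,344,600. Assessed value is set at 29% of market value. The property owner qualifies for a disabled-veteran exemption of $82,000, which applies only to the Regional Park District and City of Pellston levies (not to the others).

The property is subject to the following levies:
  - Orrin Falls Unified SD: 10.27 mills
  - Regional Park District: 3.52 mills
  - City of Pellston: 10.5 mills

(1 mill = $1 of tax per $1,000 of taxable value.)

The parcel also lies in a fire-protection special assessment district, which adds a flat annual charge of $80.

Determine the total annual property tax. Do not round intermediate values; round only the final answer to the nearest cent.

$8,401.86

Assessed value = $1,344,600 × 0.29 = $389,934
Orrin Falls Unified SD: $389,934 × 0.01027 = $4,004.62218
Regional Park District: ($389,934 − $82,000) × 0.00352 = $307,934 × 0.00352 = $1,083.92768
City of Pellston: ($389,934 − $82,000) × 0.0105 = $307,934 × 0.0105 = $3,233.307
Levies subtotal = $8,321.85686
Total = $8,321.85686 + $80 = $8,401.85686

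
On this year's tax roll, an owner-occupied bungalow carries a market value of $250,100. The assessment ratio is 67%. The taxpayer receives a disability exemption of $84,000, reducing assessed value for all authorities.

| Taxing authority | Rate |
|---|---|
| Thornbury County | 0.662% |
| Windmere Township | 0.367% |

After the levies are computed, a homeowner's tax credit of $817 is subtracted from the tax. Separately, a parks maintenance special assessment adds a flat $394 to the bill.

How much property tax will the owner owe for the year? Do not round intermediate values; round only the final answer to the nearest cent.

Assessed value = $250,100 × 0.67 = $167,567
Taxable value = $167,567 − $84,000 = $83,567
Thornbury County: $83,567 × 0.00662 = $553.21354
Windmere Township: $83,567 × 0.00367 = $306.69089
Levies subtotal = $859.90443
After credit = $859.90443 − $817 = $42.90443
Total = $42.90443 + $394 = $436.90443

$436.90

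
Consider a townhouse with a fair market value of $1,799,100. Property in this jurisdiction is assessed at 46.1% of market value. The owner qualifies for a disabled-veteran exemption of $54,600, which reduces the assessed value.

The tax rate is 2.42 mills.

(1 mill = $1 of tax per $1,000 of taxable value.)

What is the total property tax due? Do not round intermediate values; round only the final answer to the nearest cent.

Assessed value = $1,799,100 × 0.461 = $829,385.1
Taxable value = $829,385.1 − $54,600 = $774,785.1
Tax = $774,785.1 × 0.00242 = $1,874.979942

$1,874.98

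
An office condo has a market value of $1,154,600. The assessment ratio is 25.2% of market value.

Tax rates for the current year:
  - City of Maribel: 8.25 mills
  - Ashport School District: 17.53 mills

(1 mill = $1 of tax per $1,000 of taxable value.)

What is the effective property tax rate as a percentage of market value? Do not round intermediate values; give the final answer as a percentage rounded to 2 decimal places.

0.65%

Assessed value = $1,154,600 × 0.252 = $290,959.2
City of Maribel: $290,959.2 × 0.00825 = $2,400.4134
Ashport School District: $290,959.2 × 0.01753 = $5,100.514776
Total tax = $7,500.928176
Effective rate = $7,500.928176 ÷ $1,154,600 = 0.65% of market value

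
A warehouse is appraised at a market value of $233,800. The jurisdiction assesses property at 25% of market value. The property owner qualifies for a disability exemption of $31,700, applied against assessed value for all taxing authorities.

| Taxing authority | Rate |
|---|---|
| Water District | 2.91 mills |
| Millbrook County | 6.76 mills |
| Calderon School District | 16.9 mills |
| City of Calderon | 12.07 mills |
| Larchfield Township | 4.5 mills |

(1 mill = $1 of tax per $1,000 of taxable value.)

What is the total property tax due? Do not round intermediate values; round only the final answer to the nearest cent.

Assessed value = $233,800 × 0.25 = $58,450
Taxable value = $58,450 − $31,700 = $26,750
Water District: $26,750 × 0.00291 = $77.8425
Millbrook County: $26,750 × 0.00676 = $180.83
Calderon School District: $26,750 × 0.0169 = $452.075
City of Calderon: $26,750 × 0.01207 = $322.8725
Larchfield Township: $26,750 × 0.0045 = $120.375
Total = $77.8425 + $180.83 + $452.075 + $322.8725 + $120.375 = $1,153.995

$1,154.00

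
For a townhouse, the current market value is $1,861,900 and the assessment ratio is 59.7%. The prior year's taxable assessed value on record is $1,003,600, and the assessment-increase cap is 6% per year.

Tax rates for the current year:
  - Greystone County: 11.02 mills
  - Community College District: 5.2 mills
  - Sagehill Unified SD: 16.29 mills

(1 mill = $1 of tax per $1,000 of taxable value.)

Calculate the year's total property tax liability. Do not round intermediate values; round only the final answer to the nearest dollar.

Uncapped assessed value = $1,861,900 × 0.597 = $1,111,554.3
Cap limit = $1,003,600 × 1.06 = $1,063,816
Taxable assessed value = min($1,111,554.3, $1,063,816) = $1,063,816 (cap binds)
Greystone County: $1,063,816 × 0.01102 = $11,723.25232
Community College District: $1,063,816 × 0.0052 = $5,531.8432
Sagehill Unified SD: $1,063,816 × 0.01629 = $17,329.56264
Total = $34,584.65816

$34,585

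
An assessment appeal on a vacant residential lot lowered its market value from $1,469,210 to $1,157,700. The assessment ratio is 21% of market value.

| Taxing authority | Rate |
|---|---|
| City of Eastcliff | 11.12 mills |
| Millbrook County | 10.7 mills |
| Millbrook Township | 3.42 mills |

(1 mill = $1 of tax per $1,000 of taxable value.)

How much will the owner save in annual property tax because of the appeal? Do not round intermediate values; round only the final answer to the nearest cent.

$1,651.13

Old assessed value = $1,469,210 × 0.21 = $308,534.1
New assessed value = $1,157,700 × 0.21 = $243,117
Combined rate = 0.01112 + 0.0107 + 0.00342 = 0.02524
Old tax = $308,534.1 × 0.02524 = $7,787.400684
New tax = $243,117 × 0.02524 = $6,136.27308
Reduction = $7,787.400684 − $6,136.27308 = $1,651.127604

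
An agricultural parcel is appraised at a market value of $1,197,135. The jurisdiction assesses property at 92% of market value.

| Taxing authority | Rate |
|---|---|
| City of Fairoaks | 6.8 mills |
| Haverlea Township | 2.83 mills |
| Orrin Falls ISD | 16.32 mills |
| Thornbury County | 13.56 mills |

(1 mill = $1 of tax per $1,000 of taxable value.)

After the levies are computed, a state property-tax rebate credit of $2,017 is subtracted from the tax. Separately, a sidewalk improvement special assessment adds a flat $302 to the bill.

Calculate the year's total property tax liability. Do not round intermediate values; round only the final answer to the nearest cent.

Assessed value = $1,197,135 × 0.92 = $1,101,364.2
City of Fairoaks: $1,101,364.2 × 0.0068 = $7,489.27656
Haverlea Township: $1,101,364.2 × 0.00283 = $3,116.860686
Orrin Falls ISD: $1,101,364.2 × 0.01632 = $17,974.263744
Thornbury County: $1,101,364.2 × 0.01356 = $14,934.498552
Levies subtotal = $43,514.899542
After credit = $43,514.899542 − $2,017 = $41,497.899542
Total = $41,497.899542 + $302 = $41,799.899542

$41,799.90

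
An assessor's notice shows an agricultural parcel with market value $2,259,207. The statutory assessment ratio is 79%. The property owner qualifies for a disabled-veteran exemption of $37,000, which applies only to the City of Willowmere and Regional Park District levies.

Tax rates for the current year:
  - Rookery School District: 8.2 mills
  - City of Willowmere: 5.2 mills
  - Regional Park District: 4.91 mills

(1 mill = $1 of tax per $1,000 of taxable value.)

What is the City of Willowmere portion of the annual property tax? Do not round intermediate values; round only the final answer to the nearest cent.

Assessed value = $2,259,207 × 0.79 = $1,784,773.53
City of Willowmere taxable value = $1,784,773.53 − $37,000 = $1,747,773.53
City of Willowmere levy = $1,747,773.53 × 0.0052 = $9,088.422356

$9,088.42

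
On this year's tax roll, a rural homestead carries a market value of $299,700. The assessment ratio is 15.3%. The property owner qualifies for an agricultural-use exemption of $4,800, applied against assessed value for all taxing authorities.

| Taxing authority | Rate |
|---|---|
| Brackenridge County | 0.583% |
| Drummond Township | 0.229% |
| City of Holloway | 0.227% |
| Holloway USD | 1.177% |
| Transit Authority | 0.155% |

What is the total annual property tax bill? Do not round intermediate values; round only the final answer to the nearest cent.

Assessed value = $299,700 × 0.153 = $45,854.1
Taxable value = $45,854.1 − $4,800 = $41,054.1
Brackenridge County: $41,054.1 × 0.00583 = $239.345403
Drummond Township: $41,054.1 × 0.00229 = $94.013889
City of Holloway: $41,054.1 × 0.00227 = $93.192807
Holloway USD: $41,054.1 × 0.01177 = $483.206757
Transit Authority: $41,054.1 × 0.00155 = $63.633855
Total = $239.345403 + $94.013889 + $93.192807 + $483.206757 + $63.633855 = $973.392711

$973.39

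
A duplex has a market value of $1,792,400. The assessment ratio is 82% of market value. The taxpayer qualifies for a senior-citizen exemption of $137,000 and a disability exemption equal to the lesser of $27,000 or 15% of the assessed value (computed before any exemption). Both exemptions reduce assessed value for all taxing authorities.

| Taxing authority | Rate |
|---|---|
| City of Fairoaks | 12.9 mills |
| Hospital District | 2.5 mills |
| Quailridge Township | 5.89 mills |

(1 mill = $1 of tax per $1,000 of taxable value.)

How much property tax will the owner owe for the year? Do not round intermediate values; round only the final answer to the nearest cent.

Assessed value = $1,792,400 × 0.82 = $1,469,768
Disability exemption = min($27,000, 15% × $1,469,768) = min($27,000, $220,465.2) = $27,000 (dollar cap binds)
Taxable value = $1,469,768 − $137,000 − $27,000 = $1,305,768
City of Fairoaks: $1,305,768 × 0.0129 = $16,844.4072
Hospital District: $1,305,768 × 0.0025 = $3,264.42
Quailridge Township: $1,305,768 × 0.00589 = $7,690.97352
Total = $27,799.80072

$27,799.80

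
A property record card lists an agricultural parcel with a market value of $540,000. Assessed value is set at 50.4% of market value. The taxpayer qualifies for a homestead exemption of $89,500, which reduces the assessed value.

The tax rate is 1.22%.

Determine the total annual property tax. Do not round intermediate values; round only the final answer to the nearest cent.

Assessed value = $540,000 × 0.504 = $272,160
Taxable value = $272,160 − $89,500 = $182,660
Tax = $182,660 × 0.0122 = $2,228.452

$2,228.45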